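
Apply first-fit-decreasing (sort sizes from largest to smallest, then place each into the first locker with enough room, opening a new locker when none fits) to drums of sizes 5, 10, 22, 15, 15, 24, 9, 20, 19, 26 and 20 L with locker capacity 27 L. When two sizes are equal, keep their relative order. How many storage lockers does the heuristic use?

8

Sorted descending: 26, 24, 22, 20, 20, 19, 15, 15, 10, 9, 5.
  26 → locker 1 (new)  [load 26/27]
  24 → locker 2 (new)  [load 24/27]
  22 → locker 3 (new)  [load 22/27]
  20 → locker 4 (new)  [load 20/27]
  20 → locker 5 (new)  [load 20/27]
  19 → locker 6 (new)  [load 19/27]
  15 → locker 7 (new)  [load 15/27]
  15 → locker 8 (new)  [load 15/27]
  10 → locker 7  [load 25/27]
  9 → locker 8  [load 24/27]
  5 → locker 3  [load 27/27]
8 storage lockers opened.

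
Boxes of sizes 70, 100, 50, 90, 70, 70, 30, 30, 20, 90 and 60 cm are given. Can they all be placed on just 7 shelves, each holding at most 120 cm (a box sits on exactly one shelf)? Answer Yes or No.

A valid assignment using 7 shelves:
  shelf 1: 100 + 20 = 120
  shelf 2: 90 + 30 = 120
  shelf 3: 90 + 30 = 120
  shelf 4: 70 + 50 = 120
  shelf 5: 70 = 70
  shelf 6: 70 = 70
  shelf 7: 60 = 60
Every load is within 120 cm, so 7 shelves suffice.

Yes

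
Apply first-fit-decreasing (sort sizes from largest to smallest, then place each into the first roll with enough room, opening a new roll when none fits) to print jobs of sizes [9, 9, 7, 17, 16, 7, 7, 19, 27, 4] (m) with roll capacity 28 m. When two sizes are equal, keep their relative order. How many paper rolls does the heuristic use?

Sorted descending: 27, 19, 17, 16, 9, 9, 7, 7, 7, 4.
  27 → roll 1 (new)  [load 27/28]
  19 → roll 2 (new)  [load 19/28]
  17 → roll 3 (new)  [load 17/28]
  16 → roll 4 (new)  [load 16/28]
  9 → roll 2  [load 28/28]
  9 → roll 3  [load 26/28]
  7 → roll 4  [load 23/28]
  7 → roll 5 (new)  [load 7/28]
  7 → roll 5  [load 14/28]
  4 → roll 4  [load 27/28]
5 paper rolls opened.

5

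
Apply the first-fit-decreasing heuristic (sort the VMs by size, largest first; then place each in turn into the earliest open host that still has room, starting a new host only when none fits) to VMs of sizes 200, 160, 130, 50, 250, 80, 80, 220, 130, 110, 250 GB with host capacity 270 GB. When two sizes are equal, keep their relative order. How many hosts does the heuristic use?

Sorted descending: 250, 250, 220, 200, 160, 130, 130, 110, 80, 80, 50.
  250 → host 1 (new)  [load 250/270]
  250 → host 2 (new)  [load 250/270]
  220 → host 3 (new)  [load 220/270]
  200 → host 4 (new)  [load 200/270]
  160 → host 5 (new)  [load 160/270]
  130 → host 6 (new)  [load 130/270]
  130 → host 6  [load 260/270]
  110 → host 5  [load 270/270]
  80 → host 7 (new)  [load 80/270]
  80 → host 7  [load 160/270]
  50 → host 3  [load 270/270]
7 hosts opened.

7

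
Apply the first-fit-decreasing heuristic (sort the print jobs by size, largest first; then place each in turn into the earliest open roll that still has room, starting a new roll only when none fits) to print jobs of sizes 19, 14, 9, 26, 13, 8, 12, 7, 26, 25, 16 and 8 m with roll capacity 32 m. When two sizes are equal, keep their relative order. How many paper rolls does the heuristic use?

Sorted descending: 26, 26, 25, 19, 16, 14, 13, 12, 9, 8, 8, 7.
  26 → roll 1 (new)  [load 26/32]
  26 → roll 2 (new)  [load 26/32]
  25 → roll 3 (new)  [load 25/32]
  19 → roll 4 (new)  [load 19/32]
  16 → roll 5 (new)  [load 16/32]
  14 → roll 5  [load 30/32]
  13 → roll 4  [load 32/32]
  12 → roll 6 (new)  [load 12/32]
  9 → roll 6  [load 21/32]
  8 → roll 6  [load 29/32]
  8 → roll 7 (new)  [load 8/32]
  7 → roll 3  [load 32/32]
7 paper rolls opened.

7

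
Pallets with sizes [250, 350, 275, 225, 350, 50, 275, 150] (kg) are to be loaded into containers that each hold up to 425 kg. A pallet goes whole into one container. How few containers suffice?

6

Total = 350 + 350 + 275 + 275 + 250 + 225 + 150 + 50 = 1925 kg.
Lower bound: ⌈1925/425⌉ = 5 containers.
Also, 6 pallets each exceed 425/2 kg, and no two of those can share a container, so at least 6 containers are needed.
A packing using 6 containers:
  container 1: 350 + 50 = 400
  container 2: 350 = 350
  container 3: 275 + 150 = 425
  container 4: 275 = 275
  container 5: 250 = 250
  container 6: 225 = 225
This matches the lower bound, so 6 is optimal.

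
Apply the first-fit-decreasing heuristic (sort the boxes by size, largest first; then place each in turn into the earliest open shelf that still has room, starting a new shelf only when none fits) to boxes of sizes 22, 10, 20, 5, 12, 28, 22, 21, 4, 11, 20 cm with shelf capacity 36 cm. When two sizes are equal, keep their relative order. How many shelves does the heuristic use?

Sorted descending: 28, 22, 22, 21, 20, 20, 12, 11, 10, 5, 4.
  28 → shelf 1 (new)  [load 28/36]
  22 → shelf 2 (new)  [load 22/36]
  22 → shelf 3 (new)  [load 22/36]
  21 → shelf 4 (new)  [load 21/36]
  20 → shelf 5 (new)  [load 20/36]
  20 → shelf 6 (new)  [load 20/36]
  12 → shelf 2  [load 34/36]
  11 → shelf 3  [load 33/36]
  10 → shelf 4  [load 31/36]
  5 → shelf 1  [load 33/36]
  4 → shelf 4  [load 35/36]
6 shelves opened.

6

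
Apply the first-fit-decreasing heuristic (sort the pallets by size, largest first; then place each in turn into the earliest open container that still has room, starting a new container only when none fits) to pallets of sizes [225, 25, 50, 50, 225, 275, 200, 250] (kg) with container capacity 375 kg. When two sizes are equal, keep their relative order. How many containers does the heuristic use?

Sorted descending: 275, 250, 225, 225, 200, 50, 50, 25.
  275 → container 1 (new)  [load 275/375]
  250 → container 2 (new)  [load 250/375]
  225 → container 3 (new)  [load 225/375]
  225 → container 4 (new)  [load 225/375]
  200 → container 5 (new)  [load 200/375]
  50 → container 1  [load 325/375]
  50 → container 1  [load 375/375]
  25 → container 2  [load 275/375]
5 containers opened.

5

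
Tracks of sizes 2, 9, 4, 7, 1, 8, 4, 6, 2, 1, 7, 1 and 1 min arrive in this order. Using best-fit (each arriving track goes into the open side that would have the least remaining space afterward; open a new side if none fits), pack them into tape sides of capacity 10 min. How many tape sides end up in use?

  2 → side 1 (new)  [load 2/10]
  9 → side 2 (new)  [load 9/10]
  4 → side 1  [load 6/10]
  7 → side 3 (new)  [load 7/10]
  1 → side 2  [load 10/10]
  8 → side 4 (new)  [load 8/10]
  4 → side 1  [load 10/10]
  6 → side 5 (new)  [load 6/10]
  2 → side 4  [load 10/10]
  1 → side 3  [load 8/10]
  7 → side 6 (new)  [load 7/10]
  1 → side 3  [load 9/10]
  1 → side 3  [load 10/10]
6 tape sides opened.

6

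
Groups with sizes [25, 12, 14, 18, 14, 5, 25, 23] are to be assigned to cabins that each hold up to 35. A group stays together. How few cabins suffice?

5

Total = 25 + 25 + 23 + 18 + 14 + 14 + 12 + 5 = 136.
Lower bound: ⌈136/35⌉ = 4 cabins.
A packing using 5 cabins:
  cabin 1: 25 + 5 = 30
  cabin 2: 25 = 25
  cabin 3: 23 + 12 = 35
  cabin 4: 18 + 14 = 32
  cabin 5: 14 = 14
No arrangement into 4 cabins stays within capacity, so 5 is optimal.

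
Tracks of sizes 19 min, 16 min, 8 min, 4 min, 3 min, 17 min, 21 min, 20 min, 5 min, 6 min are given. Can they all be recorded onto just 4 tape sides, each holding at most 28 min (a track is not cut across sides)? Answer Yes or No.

No

Total = 119 min; ⌈119/28⌉ = 5.
At least 5 tape sides are required, but only 4 are allowed.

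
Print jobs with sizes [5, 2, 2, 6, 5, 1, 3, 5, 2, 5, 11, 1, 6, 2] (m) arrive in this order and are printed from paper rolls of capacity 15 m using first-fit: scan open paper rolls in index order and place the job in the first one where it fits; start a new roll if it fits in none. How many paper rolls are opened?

  5 → roll 1 (new)  [load 5/15]
  2 → roll 1  [load 7/15]
  2 → roll 1  [load 9/15]
  6 → roll 1  [load 15/15]
  5 → roll 2 (new)  [load 5/15]
  1 → roll 2  [load 6/15]
  3 → roll 2  [load 9/15]
  5 → roll 2  [load 14/15]
  2 → roll 3 (new)  [load 2/15]
  5 → roll 3  [load 7/15]
  11 → roll 4 (new)  [load 11/15]
  1 → roll 2  [load 15/15]
  6 → roll 3  [load 13/15]
  2 → roll 3  [load 15/15]
4 paper rolls opened.

4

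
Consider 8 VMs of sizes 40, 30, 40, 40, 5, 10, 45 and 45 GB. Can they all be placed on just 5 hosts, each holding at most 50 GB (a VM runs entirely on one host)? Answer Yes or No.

Total = 255 GB; ⌈255/50⌉ = 6.
At least 6 hosts are required, but only 5 are allowed.

No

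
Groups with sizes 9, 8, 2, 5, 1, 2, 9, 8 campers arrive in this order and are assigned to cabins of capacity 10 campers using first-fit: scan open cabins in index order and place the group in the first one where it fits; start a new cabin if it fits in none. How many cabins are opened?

5

  9 → cabin 1 (new)  [load 9/10]
  8 → cabin 2 (new)  [load 8/10]
  2 → cabin 2  [load 10/10]
  5 → cabin 3 (new)  [load 5/10]
  1 → cabin 1  [load 10/10]
  2 → cabin 3  [load 7/10]
  9 → cabin 4 (new)  [load 9/10]
  8 → cabin 5 (new)  [load 8/10]
5 cabins opened.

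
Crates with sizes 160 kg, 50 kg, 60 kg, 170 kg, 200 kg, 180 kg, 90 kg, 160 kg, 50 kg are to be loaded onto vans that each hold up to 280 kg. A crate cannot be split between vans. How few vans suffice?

Total = 200 + 180 + 170 + 160 + 160 + 90 + 60 + 50 + 50 = 1120 kg.
Lower bound: ⌈1120/280⌉ = 4 vans.
Also, 5 crates each exceed 140 kg, and no two of those can share a van, so at least 5 vans are needed.
A packing using 5 vans:
  van 1: 200 + 60 = 260
  van 2: 180 + 90 = 270
  van 3: 170 + 50 + 50 = 270
  van 4: 160 = 160
  van 5: 160 = 160
This matches the lower bound, so 5 is optimal.

5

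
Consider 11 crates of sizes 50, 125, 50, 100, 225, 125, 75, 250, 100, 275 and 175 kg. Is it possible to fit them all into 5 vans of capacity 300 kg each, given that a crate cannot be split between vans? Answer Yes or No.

Total = 1550 kg; ⌈1550/300⌉ = 6.
At least 6 vans are required, but only 5 are allowed.

No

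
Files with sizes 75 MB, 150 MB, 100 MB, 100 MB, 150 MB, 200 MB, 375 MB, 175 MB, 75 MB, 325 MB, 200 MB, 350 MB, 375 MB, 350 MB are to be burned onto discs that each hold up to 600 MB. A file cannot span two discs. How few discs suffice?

Total = 375 + 375 + 350 + 350 + 325 + 200 + 200 + 175 + 150 + 150 + 100 + 100 + 75 + 75 = 3000 MB.
Lower bound: ⌈3000/600⌉ = 5 discs.
A packing using 6 discs:
  disc 1: 375 + 200 = 575
  disc 2: 375 + 200 = 575
  disc 3: 350 + 175 + 75 = 600
  disc 4: 350 + 150 + 100 = 600
  disc 5: 325 + 150 + 100 = 575
  disc 6: 75 = 75
No arrangement into 5 discs stays within capacity, so 6 is optimal.

6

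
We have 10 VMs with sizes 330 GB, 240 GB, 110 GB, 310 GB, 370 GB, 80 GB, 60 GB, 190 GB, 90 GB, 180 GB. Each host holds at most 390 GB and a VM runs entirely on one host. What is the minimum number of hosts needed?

Total = 370 + 330 + 310 + 240 + 190 + 180 + 110 + 90 + 80 + 60 = 1960 GB.
Lower bound: ⌈1960/390⌉ = 6 hosts.
A packing using 6 hosts:
  host 1: 370 = 370
  host 2: 330 + 60 = 390
  host 3: 310 + 80 = 390
  host 4: 240 + 110 = 350
  host 5: 190 + 180 = 370
  host 6: 90 = 90
This matches the lower bound, so 6 is optimal.

6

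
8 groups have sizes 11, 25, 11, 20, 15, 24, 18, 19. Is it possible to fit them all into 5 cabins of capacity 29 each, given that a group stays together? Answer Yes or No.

No

Total = 143; ⌈143/29⌉ = 5.
6 groups each exceed half the capacity and cannot share a cabin, forcing at least 6 cabins.
At least 6 cabins are required, but only 5 are allowed.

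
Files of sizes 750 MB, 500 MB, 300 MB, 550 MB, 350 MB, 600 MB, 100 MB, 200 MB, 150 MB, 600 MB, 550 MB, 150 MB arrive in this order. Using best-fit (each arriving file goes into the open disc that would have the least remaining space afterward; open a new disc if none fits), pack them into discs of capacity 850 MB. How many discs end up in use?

7

  750 → disc 1 (new)  [load 750/850]
  500 → disc 2 (new)  [load 500/850]
  300 → disc 2  [load 800/850]
  550 → disc 3 (new)  [load 550/850]
  350 → disc 4 (new)  [load 350/850]
  600 → disc 5 (new)  [load 600/850]
  100 → disc 1  [load 850/850]
  200 → disc 5  [load 800/850]
  150 → disc 3  [load 700/850]
  600 → disc 6 (new)  [load 600/850]
  550 → disc 7 (new)  [load 550/850]
  150 → disc 3  [load 850/850]
7 discs opened.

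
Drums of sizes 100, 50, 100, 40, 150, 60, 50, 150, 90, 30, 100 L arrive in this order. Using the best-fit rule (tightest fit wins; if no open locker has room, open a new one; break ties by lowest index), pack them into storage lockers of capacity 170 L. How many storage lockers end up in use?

7

  100 → locker 1 (new)  [load 100/170]
  50 → locker 1  [load 150/170]
  100 → locker 2 (new)  [load 100/170]
  40 → locker 2  [load 140/170]
  150 → locker 3 (new)  [load 150/170]
  60 → locker 4 (new)  [load 60/170]
  50 → locker 4  [load 110/170]
  150 → locker 5 (new)  [load 150/170]
  90 → locker 6 (new)  [load 90/170]
  30 → locker 2  [load 170/170]
  100 → locker 7 (new)  [load 100/170]
7 storage lockers opened.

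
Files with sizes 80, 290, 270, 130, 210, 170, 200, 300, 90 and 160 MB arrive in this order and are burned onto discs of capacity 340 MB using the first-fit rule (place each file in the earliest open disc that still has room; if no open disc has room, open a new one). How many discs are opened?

  80 → disc 1 (new)  [load 80/340]
  290 → disc 2 (new)  [load 290/340]
  270 → disc 3 (new)  [load 270/340]
  130 → disc 1  [load 210/340]
  210 → disc 4 (new)  [load 210/340]
  170 → disc 5 (new)  [load 170/340]
  200 → disc 6 (new)  [load 200/340]
  300 → disc 7 (new)  [load 300/340]
  90 → disc 1  [load 300/340]
  160 → disc 5  [load 330/340]
7 discs opened.

7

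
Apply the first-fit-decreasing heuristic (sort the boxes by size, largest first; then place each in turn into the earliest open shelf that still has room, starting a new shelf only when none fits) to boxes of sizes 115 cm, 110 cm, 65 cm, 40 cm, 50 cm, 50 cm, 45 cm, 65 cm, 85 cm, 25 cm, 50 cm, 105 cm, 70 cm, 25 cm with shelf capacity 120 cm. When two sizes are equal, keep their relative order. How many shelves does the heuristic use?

Sorted descending: 115, 110, 105, 85, 70, 65, 65, 50, 50, 50, 45, 40, 25, 25.
  115 → shelf 1 (new)  [load 115/120]
  110 → shelf 2 (new)  [load 110/120]
  105 → shelf 3 (new)  [load 105/120]
  85 → shelf 4 (new)  [load 85/120]
  70 → shelf 5 (new)  [load 70/120]
  65 → shelf 6 (new)  [load 65/120]
  65 → shelf 7 (new)  [load 65/120]
  50 → shelf 5  [load 120/120]
  50 → shelf 6  [load 115/120]
  50 → shelf 7  [load 115/120]
  45 → shelf 8 (new)  [load 45/120]
  40 → shelf 8  [load 85/120]
  25 → shelf 4  [load 110/120]
  25 → shelf 8  [load 110/120]
8 shelves opened.

8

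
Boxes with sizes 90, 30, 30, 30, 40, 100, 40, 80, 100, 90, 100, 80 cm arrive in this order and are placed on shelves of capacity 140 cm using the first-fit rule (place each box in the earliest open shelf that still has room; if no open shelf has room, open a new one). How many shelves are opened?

8

  90 → shelf 1 (new)  [load 90/140]
  30 → shelf 1  [load 120/140]
  30 → shelf 2 (new)  [load 30/140]
  30 → shelf 2  [load 60/140]
  40 → shelf 2  [load 100/140]
  100 → shelf 3 (new)  [load 100/140]
  40 → shelf 2  [load 140/140]
  80 → shelf 4 (new)  [load 80/140]
  100 → shelf 5 (new)  [load 100/140]
  90 → shelf 6 (new)  [load 90/140]
  100 → shelf 7 (new)  [load 100/140]
  80 → shelf 8 (new)  [load 80/140]
8 shelves opened.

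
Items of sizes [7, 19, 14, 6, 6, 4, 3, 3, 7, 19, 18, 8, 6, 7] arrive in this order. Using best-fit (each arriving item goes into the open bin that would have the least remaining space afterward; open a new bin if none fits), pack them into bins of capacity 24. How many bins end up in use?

6

  7 → bin 1 (new)  [load 7/24]
  19 → bin 2 (new)  [load 19/24]
  14 → bin 1  [load 21/24]
  6 → bin 3 (new)  [load 6/24]
  6 → bin 3  [load 12/24]
  4 → bin 2  [load 23/24]
  3 → bin 1  [load 24/24]
  3 → bin 3  [load 15/24]
  7 → bin 3  [load 22/24]
  19 → bin 4 (new)  [load 19/24]
  18 → bin 5 (new)  [load 18/24]
  8 → bin 6 (new)  [load 8/24]
  6 → bin 5  [load 24/24]
  7 → bin 6  [load 15/24]
6 bins opened.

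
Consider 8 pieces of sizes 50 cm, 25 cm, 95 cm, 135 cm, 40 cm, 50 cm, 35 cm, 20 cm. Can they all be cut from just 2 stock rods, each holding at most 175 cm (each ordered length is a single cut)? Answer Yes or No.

No

Total = 450 cm; ⌈450/175⌉ = 3.
At least 3 stock rods are required, but only 2 are allowed.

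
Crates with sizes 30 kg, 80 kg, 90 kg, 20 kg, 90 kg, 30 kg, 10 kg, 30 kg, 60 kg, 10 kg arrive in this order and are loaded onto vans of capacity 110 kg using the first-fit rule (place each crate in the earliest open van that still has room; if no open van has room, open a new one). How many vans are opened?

5

  30 → van 1 (new)  [load 30/110]
  80 → van 1  [load 110/110]
  90 → van 2 (new)  [load 90/110]
  20 → van 2  [load 110/110]
  90 → van 3 (new)  [load 90/110]
  30 → van 4 (new)  [load 30/110]
  10 → van 3  [load 100/110]
  30 → van 4  [load 60/110]
  60 → van 5 (new)  [load 60/110]
  10 → van 3  [load 110/110]
5 vans opened.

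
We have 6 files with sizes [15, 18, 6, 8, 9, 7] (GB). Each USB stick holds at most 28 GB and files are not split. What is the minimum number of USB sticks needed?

Total = 18 + 15 + 9 + 8 + 7 + 6 = 63 GB.
Lower bound: ⌈63/28⌉ = 3 USB sticks.
A packing using 3 USB sticks:
  USB stick 1: 18 + 9 = 27
  USB stick 2: 15 + 8 = 23
  USB stick 3: 7 + 6 = 13
This matches the lower bound, so 3 is optimal.

3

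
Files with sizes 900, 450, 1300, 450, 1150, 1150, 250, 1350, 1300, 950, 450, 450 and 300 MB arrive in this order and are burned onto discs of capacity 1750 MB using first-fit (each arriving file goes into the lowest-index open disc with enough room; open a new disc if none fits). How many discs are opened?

7

  900 → disc 1 (new)  [load 900/1750]
  450 → disc 1  [load 1350/1750]
  1300 → disc 2 (new)  [load 1300/1750]
  450 → disc 2  [load 1750/1750]
  1150 → disc 3 (new)  [load 1150/1750]
  1150 → disc 4 (new)  [load 1150/1750]
  250 → disc 1  [load 1600/1750]
  1350 → disc 5 (new)  [load 1350/1750]
  1300 → disc 6 (new)  [load 1300/1750]
  950 → disc 7 (new)  [load 950/1750]
  450 → disc 3  [load 1600/1750]
  450 → disc 4  [load 1600/1750]
  300 → disc 5  [load 1650/1750]
7 discs opened.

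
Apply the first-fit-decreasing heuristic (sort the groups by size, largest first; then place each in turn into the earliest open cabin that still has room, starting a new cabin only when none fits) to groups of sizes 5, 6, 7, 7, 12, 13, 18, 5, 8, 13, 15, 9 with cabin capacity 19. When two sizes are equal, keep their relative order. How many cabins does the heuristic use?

7

Sorted descending: 18, 15, 13, 13, 12, 9, 8, 7, 7, 6, 5, 5.
  18 → cabin 1 (new)  [load 18/19]
  15 → cabin 2 (new)  [load 15/19]
  13 → cabin 3 (new)  [load 13/19]
  13 → cabin 4 (new)  [load 13/19]
  12 → cabin 5 (new)  [load 12/19]
  9 → cabin 6 (new)  [load 9/19]
  8 → cabin 6  [load 17/19]
  7 → cabin 5  [load 19/19]
  7 → cabin 7 (new)  [load 7/19]
  6 → cabin 3  [load 19/19]
  5 → cabin 4  [load 18/19]
  5 → cabin 7  [load 12/19]
7 cabins opened.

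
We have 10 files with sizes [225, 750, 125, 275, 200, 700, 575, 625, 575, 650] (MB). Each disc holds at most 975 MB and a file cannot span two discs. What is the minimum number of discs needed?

6

Total = 750 + 700 + 650 + 625 + 575 + 575 + 275 + 225 + 200 + 125 = 4700 MB.
Lower bound: ⌈4700/975⌉ = 5 discs.
Also, 6 files each exceed 975/2 MB, and no two of those can share a disc, so at least 6 discs are needed.
A packing using 6 discs:
  disc 1: 750 + 225 = 975
  disc 2: 700 + 275 = 975
  disc 3: 650 + 200 + 125 = 975
  disc 4: 625 = 625
  disc 5: 575 = 575
  disc 6: 575 = 575
This matches the lower bound, so 6 is optimal.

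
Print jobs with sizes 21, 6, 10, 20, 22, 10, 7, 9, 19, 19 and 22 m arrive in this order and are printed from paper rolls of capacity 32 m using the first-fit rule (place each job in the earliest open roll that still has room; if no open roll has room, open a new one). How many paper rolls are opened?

7

  21 → roll 1 (new)  [load 21/32]
  6 → roll 1  [load 27/32]
  10 → roll 2 (new)  [load 10/32]
  20 → roll 2  [load 30/32]
  22 → roll 3 (new)  [load 22/32]
  10 → roll 3  [load 32/32]
  7 → roll 4 (new)  [load 7/32]
  9 → roll 4  [load 16/32]
  19 → roll 5 (new)  [load 19/32]
  19 → roll 6 (new)  [load 19/32]
  22 → roll 7 (new)  [load 22/32]
7 paper rolls opened.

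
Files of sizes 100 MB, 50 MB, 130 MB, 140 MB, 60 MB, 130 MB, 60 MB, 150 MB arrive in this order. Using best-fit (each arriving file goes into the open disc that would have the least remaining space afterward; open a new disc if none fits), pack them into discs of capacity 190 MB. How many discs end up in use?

  100 → disc 1 (new)  [load 100/190]
  50 → disc 1  [load 150/190]
  130 → disc 2 (new)  [load 130/190]
  140 → disc 3 (new)  [load 140/190]
  60 → disc 2  [load 190/190]
  130 → disc 4 (new)  [load 130/190]
  60 → disc 4  [load 190/190]
  150 → disc 5 (new)  [load 150/190]
5 discs opened.

5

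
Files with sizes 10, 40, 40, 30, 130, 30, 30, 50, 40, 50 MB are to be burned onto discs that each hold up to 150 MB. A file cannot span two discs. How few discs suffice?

4

Total = 130 + 50 + 50 + 40 + 40 + 40 + 30 + 30 + 30 + 10 = 450 MB.
Lower bound: ⌈450/150⌉ = 3 discs.
A packing using 4 discs:
  disc 1: 130 + 10 = 140
  disc 2: 50 + 50 + 40 = 140
  disc 3: 40 + 40 + 30 + 30 = 140
  disc 4: 30 = 30
No arrangement into 3 discs stays within capacity, so 4 is optimal.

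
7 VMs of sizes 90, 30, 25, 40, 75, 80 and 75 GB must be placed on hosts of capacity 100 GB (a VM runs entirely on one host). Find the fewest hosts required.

Total = 90 + 80 + 75 + 75 + 40 + 30 + 25 = 415 GB.
Lower bound: ⌈415/100⌉ = 5 hosts.
A packing using 5 hosts:
  host 1: 90 = 90
  host 2: 80 = 80
  host 3: 75 + 25 = 100
  host 4: 75 = 75
  host 5: 40 + 30 = 70
This matches the lower bound, so 5 is optimal.

5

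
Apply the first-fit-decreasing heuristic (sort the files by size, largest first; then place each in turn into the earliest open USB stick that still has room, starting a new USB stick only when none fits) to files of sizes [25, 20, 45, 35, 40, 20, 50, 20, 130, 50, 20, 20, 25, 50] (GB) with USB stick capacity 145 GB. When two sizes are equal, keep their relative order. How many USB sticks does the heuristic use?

4

Sorted descending: 130, 50, 50, 50, 45, 40, 35, 25, 25, 20, 20, 20, 20, 20.
  130 → USB stick 1 (new)  [load 130/145]
  50 → USB stick 2 (new)  [load 50/145]
  50 → USB stick 2  [load 100/145]
  50 → USB stick 3 (new)  [load 50/145]
  45 → USB stick 2  [load 145/145]
  40 → USB stick 3  [load 90/145]
  35 → USB stick 3  [load 125/145]
  25 → USB stick 4 (new)  [load 25/145]
  25 → USB stick 4  [load 50/145]
  20 → USB stick 3  [load 145/145]
  20 → USB stick 4  [load 70/145]
  20 → USB stick 4  [load 90/145]
  20 → USB stick 4  [load 110/145]
  20 → USB stick 4  [load 130/145]
4 USB sticks opened.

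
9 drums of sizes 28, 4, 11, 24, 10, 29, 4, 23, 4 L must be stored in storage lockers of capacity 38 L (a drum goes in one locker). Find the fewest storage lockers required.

Total = 29 + 28 + 24 + 23 + 11 + 10 + 4 + 4 + 4 = 137 L.
Lower bound: ⌈137/38⌉ = 4 storage lockers.
A packing using 4 storage lockers:
  locker 1: 29 + 4 + 4 = 37
  locker 2: 28 + 10 = 38
  locker 3: 24 + 11 = 35
  locker 4: 23 + 4 = 27
This matches the lower bound, so 4 is optimal.

4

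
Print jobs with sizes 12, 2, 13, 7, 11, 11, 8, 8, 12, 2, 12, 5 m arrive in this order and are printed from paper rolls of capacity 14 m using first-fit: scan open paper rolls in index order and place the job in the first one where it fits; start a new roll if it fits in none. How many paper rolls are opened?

9

  12 → roll 1 (new)  [load 12/14]
  2 → roll 1  [load 14/14]
  13 → roll 2 (new)  [load 13/14]
  7 → roll 3 (new)  [load 7/14]
  11 → roll 4 (new)  [load 11/14]
  11 → roll 5 (new)  [load 11/14]
  8 → roll 6 (new)  [load 8/14]
  8 → roll 7 (new)  [load 8/14]
  12 → roll 8 (new)  [load 12/14]
  2 → roll 3  [load 9/14]
  12 → roll 9 (new)  [load 12/14]
  5 → roll 3  [load 14/14]
9 paper rolls opened.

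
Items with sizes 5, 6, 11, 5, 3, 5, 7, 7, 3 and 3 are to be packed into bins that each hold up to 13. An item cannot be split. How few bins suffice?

5

Total = 11 + 7 + 7 + 6 + 5 + 5 + 5 + 3 + 3 + 3 = 55.
Lower bound: ⌈55/13⌉ = 5 bins.
A packing using 5 bins:
  bin 1: 11 = 11
  bin 2: 7 + 6 = 13
  bin 3: 7 + 5 = 12
  bin 4: 5 + 5 + 3 = 13
  bin 5: 3 + 3 = 6
This matches the lower bound, so 5 is optimal.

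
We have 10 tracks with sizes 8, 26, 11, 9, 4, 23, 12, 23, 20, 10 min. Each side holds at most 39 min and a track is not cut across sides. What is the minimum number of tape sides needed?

Total = 26 + 23 + 23 + 20 + 12 + 11 + 10 + 9 + 8 + 4 = 146 min.
Lower bound: ⌈146/39⌉ = 4 tape sides.
A packing using 4 tape sides:
  side 1: 26 + 12 = 38
  side 2: 23 + 11 + 4 = 38
  side 3: 23 + 10 = 33
  side 4: 20 + 9 + 8 = 37
This matches the lower bound, so 4 is optimal.

4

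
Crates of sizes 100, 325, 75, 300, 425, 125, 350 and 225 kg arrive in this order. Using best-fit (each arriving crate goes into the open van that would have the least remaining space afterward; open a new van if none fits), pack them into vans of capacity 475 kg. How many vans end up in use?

  100 → van 1 (new)  [load 100/475]
  325 → van 1  [load 425/475]
  75 → van 2 (new)  [load 75/475]
  300 → van 2  [load 375/475]
  425 → van 3 (new)  [load 425/475]
  125 → van 4 (new)  [load 125/475]
  350 → van 4  [load 475/475]
  225 → van 5 (new)  [load 225/475]
5 vans opened.

5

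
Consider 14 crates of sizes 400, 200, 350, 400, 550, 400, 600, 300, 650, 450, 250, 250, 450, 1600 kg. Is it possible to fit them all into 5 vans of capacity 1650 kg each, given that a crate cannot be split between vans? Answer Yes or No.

A valid assignment using 5 vans:
  van 1: 1600 = 1600
  van 2: 650 + 600 + 400 = 1650
  van 3: 550 + 450 + 450 + 200 = 1650
  van 4: 400 + 400 + 350 + 300 = 1450
  van 5: 250 + 250 = 500
Every load is within 1650 kg, so 5 vans suffice.

Yes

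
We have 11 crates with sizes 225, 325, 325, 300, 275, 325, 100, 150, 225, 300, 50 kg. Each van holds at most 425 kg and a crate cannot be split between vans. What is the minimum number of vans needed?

8

Total = 325 + 325 + 325 + 300 + 300 + 275 + 225 + 225 + 150 + 100 + 50 = 2600 kg.
Lower bound: ⌈2600/425⌉ = 7 vans.
Also, 8 crates each exceed 425/2 kg, and no two of those can share a van, so at least 8 vans are needed.
A packing using 8 vans:
  van 1: 325 + 100 = 425
  van 2: 325 + 50 = 375
  van 3: 325 = 325
  van 4: 300 = 300
  van 5: 300 = 300
  van 6: 275 + 150 = 425
  van 7: 225 = 225
  van 8: 225 = 225
This matches the lower bound, so 8 is optimal.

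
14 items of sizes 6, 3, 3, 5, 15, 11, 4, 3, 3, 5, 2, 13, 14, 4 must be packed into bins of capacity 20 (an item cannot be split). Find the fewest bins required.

Total = 15 + 14 + 13 + 11 + 6 + 5 + 5 + 4 + 4 + 3 + 3 + 3 + 3 + 2 = 91.
Lower bound: ⌈91/20⌉ = 5 bins.
A packing using 5 bins:
  bin 1: 15 + 5 = 20
  bin 2: 14 + 6 = 20
  bin 3: 13 + 5 + 2 = 20
  bin 4: 11 + 4 + 4 = 19
  bin 5: 3 + 3 + 3 + 3 = 12
This matches the lower bound, so 5 is optimal.

5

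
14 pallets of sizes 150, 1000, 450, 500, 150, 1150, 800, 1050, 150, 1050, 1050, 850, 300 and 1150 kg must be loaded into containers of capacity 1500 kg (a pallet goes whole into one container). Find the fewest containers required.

8

Total = 1150 + 1150 + 1050 + 1050 + 1050 + 1000 + 850 + 800 + 500 + 450 + 300 + 150 + 150 + 150 = 9800 kg.
Lower bound: ⌈9800/1500⌉ = 7 containers.
Also, 8 pallets each exceed 750 kg, and no two of those can share a container, so at least 8 containers are needed.
A packing using 8 containers:
  container 1: 1150 + 300 = 1450
  container 2: 1150 + 150 + 150 = 1450
  container 3: 1050 + 450 = 1500
  container 4: 1050 + 150 = 1200
  container 5: 1050 = 1050
  container 6: 1000 + 500 = 1500
  container 7: 850 = 850
  container 8: 800 = 800
This matches the lower bound, so 8 is optimal.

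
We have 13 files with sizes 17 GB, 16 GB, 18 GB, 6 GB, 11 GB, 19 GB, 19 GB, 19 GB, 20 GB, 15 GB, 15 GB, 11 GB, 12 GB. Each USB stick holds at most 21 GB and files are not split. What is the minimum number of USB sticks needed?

Total = 20 + 19 + 19 + 19 + 18 + 17 + 16 + 15 + 15 + 12 + 11 + 11 + 6 = 198 GB.
Lower bound: ⌈198/21⌉ = 10 USB sticks.
Also, 12 files each exceed 21/2 GB, and no two of those can share a USB stick, so at least 12 USB sticks are needed.
A packing using 12 USB sticks:
  USB stick 1: 20 = 20
  USB stick 2: 19 = 19
  USB stick 3: 19 = 19
  USB stick 4: 19 = 19
  USB stick 5: 18 = 18
  USB stick 6: 17 = 17
  USB stick 7: 16 = 16
  USB stick 8: 15 + 6 = 21
  USB stick 9: 15 = 15
  USB stick 10: 12 = 12
  USB stick 11: 11 = 11
  USB stick 12: 11 = 11
This matches the lower bound, so 12 is optimal.

12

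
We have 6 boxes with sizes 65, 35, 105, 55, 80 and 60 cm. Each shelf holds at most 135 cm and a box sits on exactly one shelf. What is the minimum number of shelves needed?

4

Total = 105 + 80 + 65 + 60 + 55 + 35 = 400 cm.
Lower bound: ⌈400/135⌉ = 3 shelves.
A packing using 4 shelves:
  shelf 1: 105 = 105
  shelf 2: 80 + 55 = 135
  shelf 3: 65 + 60 = 125
  shelf 4: 35 = 35
No arrangement into 3 shelves stays within capacity, so 4 is optimal.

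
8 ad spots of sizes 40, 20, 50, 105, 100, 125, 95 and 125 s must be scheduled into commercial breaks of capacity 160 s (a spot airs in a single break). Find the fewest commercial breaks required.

Total = 125 + 125 + 105 + 100 + 95 + 50 + 40 + 20 = 660 s.
Lower bound: ⌈660/160⌉ = 5 commercial breaks.
A packing using 5 commercial breaks:
  break 1: 125 + 20 = 145
  break 2: 125 = 125
  break 3: 105 + 50 = 155
  break 4: 100 + 40 = 140
  break 5: 95 = 95
This matches the lower bound, so 5 is optimal.

5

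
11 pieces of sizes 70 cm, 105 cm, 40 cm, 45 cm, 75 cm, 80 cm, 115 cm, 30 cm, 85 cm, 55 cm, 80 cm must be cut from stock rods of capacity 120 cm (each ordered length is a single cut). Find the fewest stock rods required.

Total = 115 + 105 + 85 + 80 + 80 + 75 + 70 + 55 + 45 + 40 + 30 = 780 cm.
Lower bound: ⌈780/120⌉ = 7 stock rods.
A packing using 8 stock rods:
  stock rod 1: 115 = 115
  stock rod 2: 105 = 105
  stock rod 3: 85 + 30 = 115
  stock rod 4: 80 + 40 = 120
  stock rod 5: 80 = 80
  stock rod 6: 75 + 45 = 120
  stock rod 7: 70 = 70
  stock rod 8: 55 = 55
No arrangement into 7 stock rods stays within capacity, so 8 is optimal.

8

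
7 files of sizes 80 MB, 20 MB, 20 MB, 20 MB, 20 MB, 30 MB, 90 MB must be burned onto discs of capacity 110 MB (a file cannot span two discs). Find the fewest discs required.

3

Total = 90 + 80 + 30 + 20 + 20 + 20 + 20 = 280 MB.
Lower bound: ⌈280/110⌉ = 3 discs.
A packing using 3 discs:
  disc 1: 90 + 20 = 110
  disc 2: 80 + 30 = 110
  disc 3: 20 + 20 + 20 = 60
This matches the lower bound, so 3 is optimal.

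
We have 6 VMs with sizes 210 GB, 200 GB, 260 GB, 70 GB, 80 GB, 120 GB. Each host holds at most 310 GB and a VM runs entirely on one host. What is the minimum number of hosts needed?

4

Total = 260 + 210 + 200 + 120 + 80 + 70 = 940 GB.
Lower bound: ⌈940/310⌉ = 4 hosts.
A packing using 4 hosts:
  host 1: 260 = 260
  host 2: 210 + 80 = 290
  host 3: 200 + 70 = 270
  host 4: 120 = 120
This matches the lower bound, so 4 is optimal.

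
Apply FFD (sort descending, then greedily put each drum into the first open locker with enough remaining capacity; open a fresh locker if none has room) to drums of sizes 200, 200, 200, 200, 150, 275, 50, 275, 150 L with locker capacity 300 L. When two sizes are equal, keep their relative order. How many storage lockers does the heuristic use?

7

Sorted descending: 275, 275, 200, 200, 200, 200, 150, 150, 50.
  275 → locker 1 (new)  [load 275/300]
  275 → locker 2 (new)  [load 275/300]
  200 → locker 3 (new)  [load 200/300]
  200 → locker 4 (new)  [load 200/300]
  200 → locker 5 (new)  [load 200/300]
  200 → locker 6 (new)  [load 200/300]
  150 → locker 7 (new)  [load 150/300]
  150 → locker 7  [load 300/300]
  50 → locker 3  [load 250/300]
7 storage lockers opened.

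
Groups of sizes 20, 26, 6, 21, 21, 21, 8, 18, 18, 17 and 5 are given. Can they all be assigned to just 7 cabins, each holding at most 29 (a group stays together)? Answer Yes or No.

No

Total = 181; ⌈181/29⌉ = 7.
8 groups each exceed half the capacity and cannot share a cabin, forcing at least 8 cabins.
At least 8 cabins are required, but only 7 are allowed.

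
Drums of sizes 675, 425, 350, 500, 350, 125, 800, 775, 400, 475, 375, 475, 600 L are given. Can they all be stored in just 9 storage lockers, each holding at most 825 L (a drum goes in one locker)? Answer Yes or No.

Yes

A valid assignment using 9 storage lockers:
  locker 1: 800 = 800
  locker 2: 775 = 775
  locker 3: 675 + 125 = 800
  locker 4: 600 = 600
  locker 5: 500 = 500
  locker 6: 475 + 350 = 825
  locker 7: 475 + 350 = 825
  locker 8: 425 + 400 = 825
  locker 9: 375 = 375
Every load is within 825 L, so 9 storage lockers suffice.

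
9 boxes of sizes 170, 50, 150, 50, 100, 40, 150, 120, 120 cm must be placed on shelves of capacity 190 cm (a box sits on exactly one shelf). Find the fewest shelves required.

6

Total = 170 + 150 + 150 + 120 + 120 + 100 + 50 + 50 + 40 = 950 cm.
Lower bound: ⌈950/190⌉ = 5 shelves.
Also, 6 boxes each exceed 95 cm, and no two of those can share a shelf, so at least 6 shelves are needed.
A packing using 6 shelves:
  shelf 1: 170 = 170
  shelf 2: 150 + 40 = 190
  shelf 3: 150 = 150
  shelf 4: 120 + 50 = 170
  shelf 5: 120 + 50 = 170
  shelf 6: 100 = 100
This matches the lower bound, so 6 is optimal.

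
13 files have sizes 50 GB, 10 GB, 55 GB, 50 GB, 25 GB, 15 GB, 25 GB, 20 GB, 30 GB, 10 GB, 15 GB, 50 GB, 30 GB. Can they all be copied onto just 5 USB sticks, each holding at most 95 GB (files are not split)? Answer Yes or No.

Yes

A valid assignment using 5 USB sticks:
  USB stick 1: 55 + 30 + 10 = 95
  USB stick 2: 50 + 30 + 15 = 95
  USB stick 3: 50 + 25 + 20 = 95
  USB stick 4: 50 + 25 + 15 = 90
  USB stick 5: 10 = 10
Every load is within 95 GB, so 5 USB sticks suffice.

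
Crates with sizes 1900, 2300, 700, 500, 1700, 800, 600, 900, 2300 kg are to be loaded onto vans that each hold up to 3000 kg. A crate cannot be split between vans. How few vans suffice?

4

Total = 2300 + 2300 + 1900 + 1700 + 900 + 800 + 700 + 600 + 500 = 11700 kg.
Lower bound: ⌈11700/3000⌉ = 4 vans.
A packing using 4 vans:
  van 1: 2300 + 700 = 3000
  van 2: 2300 + 600 = 2900
  van 3: 1900 + 900 = 2800
  van 4: 1700 + 800 + 500 = 3000
This matches the lower bound, so 4 is optimal.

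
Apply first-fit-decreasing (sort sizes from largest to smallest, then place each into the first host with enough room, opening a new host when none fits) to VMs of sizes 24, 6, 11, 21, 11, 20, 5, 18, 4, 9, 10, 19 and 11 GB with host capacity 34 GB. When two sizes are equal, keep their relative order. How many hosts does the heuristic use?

Sorted descending: 24, 21, 20, 19, 18, 11, 11, 11, 10, 9, 6, 5, 4.
  24 → host 1 (new)  [load 24/34]
  21 → host 2 (new)  [load 21/34]
  20 → host 3 (new)  [load 20/34]
  19 → host 4 (new)  [load 19/34]
  18 → host 5 (new)  [load 18/34]
  11 → host 2  [load 32/34]
  11 → host 3  [load 31/34]
  11 → host 4  [load 30/34]
  10 → host 1  [load 34/34]
  9 → host 5  [load 27/34]
  6 → host 5  [load 33/34]
  5 → host 6 (new)  [load 5/34]
  4 → host 4  [load 34/34]
6 hosts opened.

6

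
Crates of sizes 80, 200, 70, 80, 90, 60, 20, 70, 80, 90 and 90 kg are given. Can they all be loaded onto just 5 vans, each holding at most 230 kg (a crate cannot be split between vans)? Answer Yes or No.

Yes

A valid assignment using 5 vans:
  van 1: 200 + 20 = 220
  van 2: 90 + 90 = 180
  van 3: 90 + 80 + 60 = 230
  van 4: 80 + 80 + 70 = 230
  van 5: 70 = 70
Every load is within 230 kg, so 5 vans suffice.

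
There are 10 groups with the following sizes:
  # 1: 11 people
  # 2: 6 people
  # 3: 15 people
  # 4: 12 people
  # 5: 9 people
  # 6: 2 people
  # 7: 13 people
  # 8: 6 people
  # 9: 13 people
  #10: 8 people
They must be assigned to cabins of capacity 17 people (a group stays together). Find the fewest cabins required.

Total = 15 + 13 + 13 + 12 + 11 + 9 + 8 + 6 + 6 + 2 = 95 people.
Lower bound: ⌈95/17⌉ = 6 cabins.
A packing using 7 cabins:
  cabin 1: 15 + 2 = 17
  cabin 2: 13 = 13
  cabin 3: 13 = 13
  cabin 4: 12 = 12
  cabin 5: 11 + 6 = 17
  cabin 6: 9 + 8 = 17
  cabin 7: 6 = 6
No arrangement into 6 cabins stays within capacity, so 7 is optimal.

7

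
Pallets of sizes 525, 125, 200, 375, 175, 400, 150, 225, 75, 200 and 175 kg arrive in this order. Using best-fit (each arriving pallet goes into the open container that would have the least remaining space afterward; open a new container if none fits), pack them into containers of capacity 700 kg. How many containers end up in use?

  525 → container 1 (new)  [load 525/700]
  125 → container 1  [load 650/700]
  200 → container 2 (new)  [load 200/700]
  375 → container 2  [load 575/700]
  175 → container 3 (new)  [load 175/700]
  400 → container 3  [load 575/700]
  150 → container 4 (new)  [load 150/700]
  225 → container 4  [load 375/700]
  75 → container 2  [load 650/700]
  200 → container 4  [load 575/700]
  175 → container 5 (new)  [load 175/700]
5 containers opened.

5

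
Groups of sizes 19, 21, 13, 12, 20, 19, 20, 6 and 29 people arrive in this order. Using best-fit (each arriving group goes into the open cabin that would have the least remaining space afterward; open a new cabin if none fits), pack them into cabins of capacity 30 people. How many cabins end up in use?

7

  19 → cabin 1 (new)  [load 19/30]
  21 → cabin 2 (new)  [load 21/30]
  13 → cabin 3 (new)  [load 13/30]
  12 → cabin 3  [load 25/30]
  20 → cabin 4 (new)  [load 20/30]
  19 → cabin 5 (new)  [load 19/30]
  20 → cabin 6 (new)  [load 20/30]
  6 → cabin 2  [load 27/30]
  29 → cabin 7 (new)  [load 29/30]
7 cabins opened.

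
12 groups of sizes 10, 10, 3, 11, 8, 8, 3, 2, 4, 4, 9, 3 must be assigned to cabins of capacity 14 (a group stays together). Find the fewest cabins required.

Total = 11 + 10 + 10 + 9 + 8 + 8 + 4 + 4 + 3 + 3 + 3 + 2 = 75.
Lower bound: ⌈75/14⌉ = 6 cabins.
A packing using 6 cabins:
  cabin 1: 11 + 3 = 14
  cabin 2: 10 + 4 = 14
  cabin 3: 10 + 4 = 14
  cabin 4: 9 + 3 + 2 = 14
  cabin 5: 8 + 3 = 11
  cabin 6: 8 = 8
This matches the lower bound, so 6 is optimal.

6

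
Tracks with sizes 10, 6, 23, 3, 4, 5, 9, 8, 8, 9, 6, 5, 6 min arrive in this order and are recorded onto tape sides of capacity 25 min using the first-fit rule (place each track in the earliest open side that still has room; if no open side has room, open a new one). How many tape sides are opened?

5

  10 → side 1 (new)  [load 10/25]
  6 → side 1  [load 16/25]
  23 → side 2 (new)  [load 23/25]
  3 → side 1  [load 19/25]
  4 → side 1  [load 23/25]
  5 → side 3 (new)  [load 5/25]
  9 → side 3  [load 14/25]
  8 → side 3  [load 22/25]
  8 → side 4 (new)  [load 8/25]
  9 → side 4  [load 17/25]
  6 → side 4  [load 23/25]
  5 → side 5 (new)  [load 5/25]
  6 → side 5  [load 11/25]
5 tape sides opened.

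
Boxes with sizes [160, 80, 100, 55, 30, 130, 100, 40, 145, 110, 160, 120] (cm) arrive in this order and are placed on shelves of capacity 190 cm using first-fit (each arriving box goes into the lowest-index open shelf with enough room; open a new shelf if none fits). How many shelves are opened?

  160 → shelf 1 (new)  [load 160/190]
  80 → shelf 2 (new)  [load 80/190]
  100 → shelf 2  [load 180/190]
  55 → shelf 3 (new)  [load 55/190]
  30 → shelf 1  [load 190/190]
  130 → shelf 3  [load 185/190]
  100 → shelf 4 (new)  [load 100/190]
  40 → shelf 4  [load 140/190]
  145 → shelf 5 (new)  [load 145/190]
  110 → shelf 6 (new)  [load 110/190]
  160 → shelf 7 (new)  [load 160/190]
  120 → shelf 8 (new)  [load 120/190]
8 shelves opened.

8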